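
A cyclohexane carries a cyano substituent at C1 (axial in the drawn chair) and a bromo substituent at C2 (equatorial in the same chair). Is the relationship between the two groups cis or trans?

cis

C1 and C2 have opposite parity, so their axial bonds point in opposite directions.
With opposite-parity carbons, two substituents on the same face are one axial and one equatorial; opposite faces give both axial or both equatorial.
Here the groups are axial/equatorial → same face → cis.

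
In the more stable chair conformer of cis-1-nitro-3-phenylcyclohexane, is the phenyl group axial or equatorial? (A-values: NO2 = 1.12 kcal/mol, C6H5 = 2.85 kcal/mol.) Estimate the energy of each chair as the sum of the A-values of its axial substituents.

equatorial

C1 and C3 have the same parity, so for the cis isomer the two substituents are e,e in one chair and a,a in the other.
Chair I (nitro axial, phenyl axial): E = 3.97 kcal/mol.
Chair II (nitro equatorial, phenyl equatorial): E = 0.00 kcal/mol.
Chair II is the more stable (lower-energy) conformer, and in that chair the phenyl group is equatorial.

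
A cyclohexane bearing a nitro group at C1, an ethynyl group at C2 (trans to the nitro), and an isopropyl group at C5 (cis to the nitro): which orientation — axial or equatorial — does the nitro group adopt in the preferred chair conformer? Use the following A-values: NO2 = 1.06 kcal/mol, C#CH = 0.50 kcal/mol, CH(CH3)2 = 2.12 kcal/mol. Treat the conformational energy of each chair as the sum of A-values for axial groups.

equatorial

Chair I (nitro axial, ethynyl axial, isopropyl axial): E = 3.68 kcal/mol.
Chair II (nitro equatorial, ethynyl equatorial, isopropyl equatorial): E = 0.00 kcal/mol.
Chair II is the more stable (lower-energy) conformer, and in that chair the nitro group is equatorial.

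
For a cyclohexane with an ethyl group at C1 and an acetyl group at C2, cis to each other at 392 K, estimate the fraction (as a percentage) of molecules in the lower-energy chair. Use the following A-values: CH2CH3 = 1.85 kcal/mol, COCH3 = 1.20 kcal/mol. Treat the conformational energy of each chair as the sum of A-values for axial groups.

C1 and C2 have opposite parity, so for the cis isomer the two substituents are one axial and one equatorial in each chair.
Chair I (ethyl axial, acetyl equatorial): E = 1.85 kcal/mol; chair II (ethyl equatorial, acetyl axial): E = 1.20 kcal/mol.
ΔG = 0.65 kcal/mol between the two chairs.
K = exp(ΔG/RT) with R = 1.987×10⁻³ kcal mol⁻¹ K⁻¹ and T = 392 K gives K ≈ 2.3.
Fraction in the lower-energy chair = K/(K+1) = 69.7%.

69.7%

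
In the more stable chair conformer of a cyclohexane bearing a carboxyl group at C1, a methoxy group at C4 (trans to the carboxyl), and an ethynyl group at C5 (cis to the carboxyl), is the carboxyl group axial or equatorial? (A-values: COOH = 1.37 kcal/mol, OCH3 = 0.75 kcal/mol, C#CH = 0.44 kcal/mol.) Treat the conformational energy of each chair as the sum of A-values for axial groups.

Chair I (carboxyl axial, methoxy axial, ethynyl axial): E = 2.56 kcal/mol.
Chair II (carboxyl equatorial, methoxy equatorial, ethynyl equatorial): E = 0.00 kcal/mol.
Chair II is the more stable (lower-energy) conformer, and in that chair the carboxyl group is equatorial.

equatorial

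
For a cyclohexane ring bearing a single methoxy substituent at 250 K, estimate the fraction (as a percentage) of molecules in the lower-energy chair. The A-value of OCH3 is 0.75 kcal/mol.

81.9%

One chair has the methoxy group axial (E = 0.75 kcal/mol) and the other has it equatorial (E = 0).
ΔG = 0.75 kcal/mol between the two chairs.
K = exp(ΔG/RT) with R = 1.987×10⁻³ kcal mol⁻¹ K⁻¹ and T = 250 K gives K ≈ 4.53.
Fraction in the lower-energy chair = K/(K+1) = 81.9%.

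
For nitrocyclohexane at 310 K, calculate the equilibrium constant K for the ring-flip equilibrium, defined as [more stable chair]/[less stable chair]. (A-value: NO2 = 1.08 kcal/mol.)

One chair has the nitro group axial (E = 1.08 kcal/mol) and the other has it equatorial (E = 0).
ΔG = 1.08 kcal/mol between the two chairs.
K = exp(ΔG/RT) with R = 1.987×10⁻³ kcal mol⁻¹ K⁻¹ and T = 310 K gives K ≈ 5.77.

K ≈ 5.77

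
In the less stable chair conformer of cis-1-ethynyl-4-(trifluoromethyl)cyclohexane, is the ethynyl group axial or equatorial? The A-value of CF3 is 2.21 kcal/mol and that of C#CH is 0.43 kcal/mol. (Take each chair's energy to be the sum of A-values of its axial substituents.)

equatorial

C1 and C4 have opposite parity, so for the cis isomer the two substituents are one axial and one equatorial in each chair.
Chair I (trifluoromethyl axial, ethynyl equatorial): E = 2.21 kcal/mol.
Chair II (trifluoromethyl equatorial, ethynyl axial): E = 0.43 kcal/mol.
Chair I is the less stable (higher-energy) conformer, and in that chair the ethynyl group is equatorial.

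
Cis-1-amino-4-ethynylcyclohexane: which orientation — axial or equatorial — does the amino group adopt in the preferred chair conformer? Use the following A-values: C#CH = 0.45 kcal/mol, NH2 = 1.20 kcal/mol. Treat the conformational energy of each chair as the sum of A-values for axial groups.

equatorial

C1 and C4 have opposite parity, so for the cis isomer the two substituents are one axial and one equatorial in each chair.
Chair I (ethynyl axial, amino equatorial): E = 0.45 kcal/mol.
Chair II (ethynyl equatorial, amino axial): E = 1.20 kcal/mol.
Chair I is the more stable (lower-energy) conformer, and in that chair the amino group is equatorial.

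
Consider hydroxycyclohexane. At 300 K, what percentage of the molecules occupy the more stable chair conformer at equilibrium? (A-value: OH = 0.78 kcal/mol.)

78.7%

One chair has the hydroxyl group axial (E = 0.78 kcal/mol) and the other has it equatorial (E = 0).
ΔG = 0.78 kcal/mol between the two chairs.
K = exp(ΔG/RT) with R = 1.987×10⁻³ kcal mol⁻¹ K⁻¹ and T = 300 K gives K ≈ 3.7.
Fraction in the lower-energy chair = K/(K+1) = 78.7%.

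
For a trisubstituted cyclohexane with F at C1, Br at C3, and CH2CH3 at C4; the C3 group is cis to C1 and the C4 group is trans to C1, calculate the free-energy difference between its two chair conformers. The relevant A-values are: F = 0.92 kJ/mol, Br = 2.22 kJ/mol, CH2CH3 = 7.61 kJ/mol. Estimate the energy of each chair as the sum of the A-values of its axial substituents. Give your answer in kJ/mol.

Chair I (fluoro axial, bromo axial, ethyl axial): E = 10.75 kJ/mol.
Chair II (fluoro equatorial, bromo equatorial, ethyl equatorial): E = 0.00 kJ/mol.
ΔE = 10.75 − 0.00 = 10.75 kJ/mol; chair II is more stable.

10.75 kJ/mol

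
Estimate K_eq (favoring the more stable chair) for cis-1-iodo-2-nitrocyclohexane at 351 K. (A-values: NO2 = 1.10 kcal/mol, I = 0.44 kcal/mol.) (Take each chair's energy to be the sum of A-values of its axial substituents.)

K ≈ 2.58

C1 and C2 have opposite parity, so for the cis isomer the two substituents are one axial and one equatorial in each chair.
Chair I (nitro axial, iodo equatorial): E = 1.10 kcal/mol; chair II (nitro equatorial, iodo axial): E = 0.44 kcal/mol.
ΔG = 0.66 kcal/mol between the two chairs.
K = exp(ΔG/RT) with R = 1.987×10⁻³ kcal mol⁻¹ K⁻¹ and T = 351 K gives K ≈ 2.58.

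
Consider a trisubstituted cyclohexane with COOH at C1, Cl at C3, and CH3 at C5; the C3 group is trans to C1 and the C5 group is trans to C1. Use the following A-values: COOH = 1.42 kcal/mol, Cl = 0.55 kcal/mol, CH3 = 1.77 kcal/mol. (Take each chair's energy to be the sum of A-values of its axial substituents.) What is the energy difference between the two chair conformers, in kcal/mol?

Chair I (carboxyl axial, chloro equatorial, methyl equatorial): E = 1.42 kcal/mol.
Chair II (carboxyl equatorial, chloro axial, methyl axial): E = 2.32 kcal/mol.
ΔE = 2.32 − 1.42 = 0.90 kcal/mol; chair I is more stable.

0.90 kcal/mol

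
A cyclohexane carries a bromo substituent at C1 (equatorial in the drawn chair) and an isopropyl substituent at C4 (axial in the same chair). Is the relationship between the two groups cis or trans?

C1 and C4 have opposite parity, so their axial bonds point in opposite directions.
With opposite-parity carbons, two substituents on the same face are one axial and one equatorial; opposite faces give both axial or both equatorial.
Here the groups are equatorial/axial → same face → cis.

cis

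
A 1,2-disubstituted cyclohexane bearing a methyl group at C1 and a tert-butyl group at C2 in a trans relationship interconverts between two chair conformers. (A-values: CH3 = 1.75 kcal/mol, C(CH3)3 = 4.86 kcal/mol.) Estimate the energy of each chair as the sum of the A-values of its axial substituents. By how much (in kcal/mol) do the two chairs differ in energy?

6.61 kcal/mol

C1 and C2 have opposite parity, so for the trans isomer the two substituents are e,e in one chair and a,a in the other.
Chair I (methyl axial, tert-butyl axial): E = 6.61 kcal/mol.
Chair II (methyl equatorial, tert-butyl equatorial): E = 0.00 kcal/mol.
ΔE = 6.61 − 0.00 = 6.61 kcal/mol; chair II is more stable.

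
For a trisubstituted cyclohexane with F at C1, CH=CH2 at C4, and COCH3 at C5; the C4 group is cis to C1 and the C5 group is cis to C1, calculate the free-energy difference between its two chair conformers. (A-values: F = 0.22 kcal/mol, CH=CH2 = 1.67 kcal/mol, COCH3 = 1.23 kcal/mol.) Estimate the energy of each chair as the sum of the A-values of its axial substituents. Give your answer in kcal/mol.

0.22 kcal/mol

Chair I (fluoro axial, vinyl equatorial, acetyl axial): E = 1.45 kcal/mol.
Chair II (fluoro equatorial, vinyl axial, acetyl equatorial): E = 1.67 kcal/mol.
ΔE = 1.67 − 1.45 = 0.22 kcal/mol; chair I is more stable.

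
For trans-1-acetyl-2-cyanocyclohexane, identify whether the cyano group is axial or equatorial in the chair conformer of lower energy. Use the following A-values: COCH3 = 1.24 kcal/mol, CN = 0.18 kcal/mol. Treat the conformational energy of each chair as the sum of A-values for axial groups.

C1 and C2 have opposite parity, so for the trans isomer the two substituents are e,e in one chair and a,a in the other.
Chair I (acetyl axial, cyano axial): E = 1.42 kcal/mol.
Chair II (acetyl equatorial, cyano equatorial): E = 0.00 kcal/mol.
Chair II is the more stable (lower-energy) conformer, and in that chair the cyano group is equatorial.

equatorial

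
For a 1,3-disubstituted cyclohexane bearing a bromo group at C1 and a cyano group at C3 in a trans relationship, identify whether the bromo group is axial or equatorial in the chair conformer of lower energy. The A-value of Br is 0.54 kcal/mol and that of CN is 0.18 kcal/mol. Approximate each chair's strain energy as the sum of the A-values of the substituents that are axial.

equatorial

C1 and C3 have the same parity, so for the trans isomer the two substituents are one axial and one equatorial in each chair.
Chair I (bromo axial, cyano equatorial): E = 0.54 kcal/mol.
Chair II (bromo equatorial, cyano axial): E = 0.18 kcal/mol.
Chair II is the more stable (lower-energy) conformer, and in that chair the bromo group is equatorial.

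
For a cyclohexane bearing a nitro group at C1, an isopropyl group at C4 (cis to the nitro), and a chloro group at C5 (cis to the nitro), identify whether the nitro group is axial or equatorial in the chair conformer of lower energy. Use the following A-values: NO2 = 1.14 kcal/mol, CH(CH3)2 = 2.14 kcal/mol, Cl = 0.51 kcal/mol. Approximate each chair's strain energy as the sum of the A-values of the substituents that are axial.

Chair I (nitro axial, isopropyl equatorial, chloro axial): E = 1.65 kcal/mol.
Chair II (nitro equatorial, isopropyl axial, chloro equatorial): E = 2.14 kcal/mol.
Chair I is the more stable (lower-energy) conformer, and in that chair the nitro group is axial.

axial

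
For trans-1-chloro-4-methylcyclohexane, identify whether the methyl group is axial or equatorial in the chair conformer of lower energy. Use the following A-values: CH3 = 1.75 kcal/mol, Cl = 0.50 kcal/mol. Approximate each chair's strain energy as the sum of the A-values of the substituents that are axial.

equatorial

C1 and C4 have opposite parity, so for the trans isomer the two substituents are e,e in one chair and a,a in the other.
Chair I (methyl axial, chloro axial): E = 2.25 kcal/mol.
Chair II (methyl equatorial, chloro equatorial): E = 0.00 kcal/mol.
Chair II is the more stable (lower-energy) conformer, and in that chair the methyl group is equatorial.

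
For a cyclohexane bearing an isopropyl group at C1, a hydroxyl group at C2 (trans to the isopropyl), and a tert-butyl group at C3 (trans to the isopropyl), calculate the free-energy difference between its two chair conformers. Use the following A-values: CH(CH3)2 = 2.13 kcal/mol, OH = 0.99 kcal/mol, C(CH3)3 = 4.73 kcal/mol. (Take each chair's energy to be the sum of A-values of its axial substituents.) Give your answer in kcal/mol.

Chair I (isopropyl axial, hydroxyl axial, tert-butyl equatorial): E = 3.12 kcal/mol.
Chair II (isopropyl equatorial, hydroxyl equatorial, tert-butyl axial): E = 4.73 kcal/mol.
ΔE = 4.73 − 3.12 = 1.61 kcal/mol; chair I is more stable.

1.61 kcal/mol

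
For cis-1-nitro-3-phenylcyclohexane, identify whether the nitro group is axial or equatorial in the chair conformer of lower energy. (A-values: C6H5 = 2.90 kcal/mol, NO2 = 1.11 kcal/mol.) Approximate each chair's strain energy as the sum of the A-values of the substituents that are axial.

C1 and C3 have the same parity, so for the cis isomer the two substituents are e,e in one chair and a,a in the other.
Chair I (phenyl axial, nitro axial): E = 4.01 kcal/mol.
Chair II (phenyl equatorial, nitro equatorial): E = 0.00 kcal/mol.
Chair II is the more stable (lower-energy) conformer, and in that chair the nitro group is equatorial.

equatorial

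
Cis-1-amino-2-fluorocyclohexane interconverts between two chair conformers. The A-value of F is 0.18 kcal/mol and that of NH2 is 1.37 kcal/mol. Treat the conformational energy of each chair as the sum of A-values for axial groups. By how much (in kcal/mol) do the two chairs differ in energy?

1.19 kcal/mol

C1 and C2 have opposite parity, so for the cis isomer the two substituents are one axial and one equatorial in each chair.
Chair I (fluoro axial, amino equatorial): E = 0.18 kcal/mol.
Chair II (fluoro equatorial, amino axial): E = 1.37 kcal/mol.
ΔE = 1.37 − 0.18 = 1.19 kcal/mol; chair I is more stable.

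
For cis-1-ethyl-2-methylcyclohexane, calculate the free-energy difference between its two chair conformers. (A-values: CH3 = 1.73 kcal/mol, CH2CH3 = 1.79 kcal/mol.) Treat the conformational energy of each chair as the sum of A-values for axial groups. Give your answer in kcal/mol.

0.06 kcal/mol

C1 and C2 have opposite parity, so for the cis isomer the two substituents are one axial and one equatorial in each chair.
Chair I (methyl axial, ethyl equatorial): E = 1.73 kcal/mol.
Chair II (methyl equatorial, ethyl axial): E = 1.79 kcal/mol.
ΔE = 1.79 − 1.73 = 0.06 kcal/mol; chair I is more stable.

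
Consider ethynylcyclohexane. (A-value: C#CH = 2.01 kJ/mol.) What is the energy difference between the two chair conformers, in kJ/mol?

A monosubstituted cyclohexane has one chair with the ethynyl group axial (E = A = 2.01 kJ/mol) and one with it equatorial (E = 0).
ΔE = 2.01 − 0 = 2.01 kJ/mol.

2.01 kJ/mol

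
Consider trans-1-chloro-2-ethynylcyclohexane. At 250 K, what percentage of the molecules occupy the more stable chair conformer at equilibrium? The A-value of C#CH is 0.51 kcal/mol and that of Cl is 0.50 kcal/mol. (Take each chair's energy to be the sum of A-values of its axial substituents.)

C1 and C2 have opposite parity, so for the trans isomer the two substituents are e,e in one chair and a,a in the other.
Chair I (ethynyl axial, chloro axial): E = 1.01 kcal/mol; chair II (ethynyl equatorial, chloro equatorial): E = 0.00 kcal/mol.
ΔG = 1.01 kcal/mol between the two chairs.
K = exp(ΔG/RT) with R = 1.987×10⁻³ kcal mol⁻¹ K⁻¹ and T = 250 K gives K ≈ 7.64.
Fraction in the lower-energy chair = K/(K+1) = 88.4%.

88.4%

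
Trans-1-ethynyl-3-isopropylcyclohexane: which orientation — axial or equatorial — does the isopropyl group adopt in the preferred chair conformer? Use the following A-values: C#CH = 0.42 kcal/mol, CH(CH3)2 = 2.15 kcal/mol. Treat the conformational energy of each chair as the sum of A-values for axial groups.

equatorial

C1 and C3 have the same parity, so for the trans isomer the two substituents are one axial and one equatorial in each chair.
Chair I (ethynyl axial, isopropyl equatorial): E = 0.42 kcal/mol.
Chair II (ethynyl equatorial, isopropyl axial): E = 2.15 kcal/mol.
Chair I is the more stable (lower-energy) conformer, and in that chair the isopropyl group is equatorial.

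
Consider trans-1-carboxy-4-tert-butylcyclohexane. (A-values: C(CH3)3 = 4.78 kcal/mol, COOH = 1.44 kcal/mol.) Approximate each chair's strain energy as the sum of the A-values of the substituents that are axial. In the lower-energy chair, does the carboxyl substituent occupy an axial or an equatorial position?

equatorial

C1 and C4 have opposite parity, so for the trans isomer the two substituents are e,e in one chair and a,a in the other.
Chair I (tert-butyl axial, carboxyl axial): E = 6.22 kcal/mol.
Chair II (tert-butyl equatorial, carboxyl equatorial): E = 0.00 kcal/mol.
Chair II is the more stable (lower-energy) conformer, and in that chair the carboxyl group is equatorial.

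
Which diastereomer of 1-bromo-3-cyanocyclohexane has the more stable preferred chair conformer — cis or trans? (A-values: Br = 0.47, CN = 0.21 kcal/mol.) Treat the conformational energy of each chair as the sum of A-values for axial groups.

cis

At 1,3 positions (parity same): cis → (e,e or a,a); trans → (a,e or e,a).
Best chair for cis: E = 0.00 kcal/mol; best chair for trans: E = 0.21 kcal/mol.
The cis isomer is lower by 0.21 kcal/mol.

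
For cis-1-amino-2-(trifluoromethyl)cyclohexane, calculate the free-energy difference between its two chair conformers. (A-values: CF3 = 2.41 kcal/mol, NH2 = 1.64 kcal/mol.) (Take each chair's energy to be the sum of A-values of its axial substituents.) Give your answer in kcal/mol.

C1 and C2 have opposite parity, so for the cis isomer the two substituents are one axial and one equatorial in each chair.
Chair I (trifluoromethyl axial, amino equatorial): E = 2.41 kcal/mol.
Chair II (trifluoromethyl equatorial, amino axial): E = 1.64 kcal/mol.
ΔE = 2.41 − 1.64 = 0.77 kcal/mol; chair II is more stable.

0.77 kcal/mol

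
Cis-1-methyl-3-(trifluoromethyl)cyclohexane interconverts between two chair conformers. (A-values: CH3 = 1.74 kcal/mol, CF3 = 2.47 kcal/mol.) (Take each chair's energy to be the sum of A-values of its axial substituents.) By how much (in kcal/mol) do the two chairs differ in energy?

C1 and C3 have the same parity, so for the cis isomer the two substituents are e,e in one chair and a,a in the other.
Chair I (methyl axial, trifluoromethyl axial): E = 4.21 kcal/mol.
Chair II (methyl equatorial, trifluoromethyl equatorial): E = 0.00 kcal/mol.
ΔE = 4.21 − 0.00 = 4.21 kcal/mol; chair II is more stable.

4.21 kcal/mol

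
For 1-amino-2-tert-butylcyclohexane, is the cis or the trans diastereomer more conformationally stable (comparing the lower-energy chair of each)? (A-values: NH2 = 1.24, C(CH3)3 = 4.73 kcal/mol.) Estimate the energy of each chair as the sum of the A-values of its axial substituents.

At 1,2 positions (parity opposite): cis → (a,e or e,a); trans → (e,e or a,a).
Best chair for cis: E = 1.24 kcal/mol; best chair for trans: E = 0.00 kcal/mol.
The trans isomer is lower by 1.24 kcal/mol.

trans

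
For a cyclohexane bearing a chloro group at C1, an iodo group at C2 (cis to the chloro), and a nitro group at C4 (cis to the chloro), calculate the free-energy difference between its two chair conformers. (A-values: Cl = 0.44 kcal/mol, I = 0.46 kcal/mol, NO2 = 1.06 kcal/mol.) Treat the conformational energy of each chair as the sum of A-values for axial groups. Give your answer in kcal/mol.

1.08 kcal/mol

Chair I (chloro axial, iodo equatorial, nitro equatorial): E = 0.44 kcal/mol.
Chair II (chloro equatorial, iodo axial, nitro axial): E = 1.52 kcal/mol.
ΔE = 1.52 − 0.44 = 1.08 kcal/mol; chair I is more stable.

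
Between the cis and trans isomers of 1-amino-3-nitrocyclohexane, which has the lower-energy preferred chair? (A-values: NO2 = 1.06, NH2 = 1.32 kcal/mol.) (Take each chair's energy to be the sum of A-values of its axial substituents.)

At 1,3 positions (parity same): cis → (e,e or a,a); trans → (a,e or e,a).
Best chair for cis: E = 0.00 kcal/mol; best chair for trans: E = 1.06 kcal/mol.
The cis isomer is lower by 1.06 kcal/mol.

cis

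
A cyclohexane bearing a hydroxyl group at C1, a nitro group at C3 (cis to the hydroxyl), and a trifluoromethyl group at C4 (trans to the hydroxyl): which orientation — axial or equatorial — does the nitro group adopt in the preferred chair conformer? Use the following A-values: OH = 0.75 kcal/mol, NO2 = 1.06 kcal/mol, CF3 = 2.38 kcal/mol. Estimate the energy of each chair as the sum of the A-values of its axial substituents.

Chair I (hydroxyl axial, nitro axial, trifluoromethyl axial): E = 4.19 kcal/mol.
Chair II (hydroxyl equatorial, nitro equatorial, trifluoromethyl equatorial): E = 0.00 kcal/mol.
Chair II is the more stable (lower-energy) conformer, and in that chair the nitro group is equatorial.

equatorial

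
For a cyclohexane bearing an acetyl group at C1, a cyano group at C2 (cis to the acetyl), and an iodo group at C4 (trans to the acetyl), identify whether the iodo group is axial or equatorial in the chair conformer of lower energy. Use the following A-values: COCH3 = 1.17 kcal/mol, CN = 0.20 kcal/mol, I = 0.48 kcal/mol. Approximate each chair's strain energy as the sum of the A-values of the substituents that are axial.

Chair I (acetyl axial, cyano equatorial, iodo axial): E = 1.65 kcal/mol.
Chair II (acetyl equatorial, cyano axial, iodo equatorial): E = 0.20 kcal/mol.
Chair II is the more stable (lower-energy) conformer, and in that chair the iodo group is equatorial.

equatorial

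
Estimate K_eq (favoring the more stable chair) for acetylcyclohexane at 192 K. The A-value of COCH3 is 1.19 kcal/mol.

One chair has the acetyl group axial (E = 1.19 kcal/mol) and the other has it equatorial (E = 0).
ΔG = 1.19 kcal/mol between the two chairs.
K = exp(ΔG/RT) with R = 1.987×10⁻³ kcal mol⁻¹ K⁻¹ and T = 192 K gives K ≈ 22.6.

K ≈ 22.6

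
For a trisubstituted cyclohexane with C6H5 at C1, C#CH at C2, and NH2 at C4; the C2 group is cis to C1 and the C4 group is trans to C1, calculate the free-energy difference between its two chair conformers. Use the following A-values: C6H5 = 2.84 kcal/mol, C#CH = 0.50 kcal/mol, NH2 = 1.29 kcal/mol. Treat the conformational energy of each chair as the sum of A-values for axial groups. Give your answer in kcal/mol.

Chair I (phenyl axial, ethynyl equatorial, amino axial): E = 4.13 kcal/mol.
Chair II (phenyl equatorial, ethynyl axial, amino equatorial): E = 0.50 kcal/mol.
ΔE = 4.13 − 0.50 = 3.63 kcal/mol; chair II is more stable.

3.63 kcal/mol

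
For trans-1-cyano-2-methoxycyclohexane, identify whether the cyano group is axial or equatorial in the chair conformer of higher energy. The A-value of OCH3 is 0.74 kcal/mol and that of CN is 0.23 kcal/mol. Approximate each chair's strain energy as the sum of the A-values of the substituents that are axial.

C1 and C2 have opposite parity, so for the trans isomer the two substituents are e,e in one chair and a,a in the other.
Chair I (methoxy axial, cyano axial): E = 0.97 kcal/mol.
Chair II (methoxy equatorial, cyano equatorial): E = 0.00 kcal/mol.
Chair I is the less stable (higher-energy) conformer, and in that chair the cyano group is axial.

axial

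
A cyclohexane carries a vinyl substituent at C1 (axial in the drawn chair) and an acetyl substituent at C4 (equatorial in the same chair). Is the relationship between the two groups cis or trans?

cis

C1 and C4 have opposite parity, so their axial bonds point in opposite directions.
With opposite-parity carbons, two substituents on the same face are one axial and one equatorial; opposite faces give both axial or both equatorial.
Here the groups are axial/equatorial → same face → cis.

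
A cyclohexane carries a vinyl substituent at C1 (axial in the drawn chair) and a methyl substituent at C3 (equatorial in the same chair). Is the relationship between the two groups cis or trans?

trans

C1 and C3 have the same parity, so their axial bonds point in the same direction.
With same-parity carbons, two substituents on the same face are both axial or both equatorial; opposite faces give one of each.
Here the groups are axial/equatorial → opposite face → trans.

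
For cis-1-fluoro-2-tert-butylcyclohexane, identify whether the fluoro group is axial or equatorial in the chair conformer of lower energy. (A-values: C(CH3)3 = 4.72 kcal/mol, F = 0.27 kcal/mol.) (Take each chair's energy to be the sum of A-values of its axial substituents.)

C1 and C2 have opposite parity, so for the cis isomer the two substituents are one axial and one equatorial in each chair.
Chair I (tert-butyl axial, fluoro equatorial): E = 4.72 kcal/mol.
Chair II (tert-butyl equatorial, fluoro axial): E = 0.27 kcal/mol.
Chair II is the more stable (lower-energy) conformer, and in that chair the fluoro group is axial.

axial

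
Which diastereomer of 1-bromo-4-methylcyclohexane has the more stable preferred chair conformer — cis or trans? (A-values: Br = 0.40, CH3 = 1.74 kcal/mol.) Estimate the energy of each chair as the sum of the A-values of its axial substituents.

trans

At 1,4 positions (parity opposite): cis → (a,e or e,a); trans → (e,e or a,a).
Best chair for cis: E = 0.40 kcal/mol; best chair for trans: E = 0.00 kcal/mol.
The trans isomer is lower by 0.40 kcal/mol.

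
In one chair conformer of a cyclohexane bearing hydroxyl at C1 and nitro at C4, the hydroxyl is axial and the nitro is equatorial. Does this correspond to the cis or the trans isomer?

C1 and C4 have opposite parity, so their axial bonds point in opposite directions.
With opposite-parity carbons, two substituents on the same face are one axial and one equatorial; opposite faces give both axial or both equatorial.
Here the groups are axial/equatorial → same face → cis.

cis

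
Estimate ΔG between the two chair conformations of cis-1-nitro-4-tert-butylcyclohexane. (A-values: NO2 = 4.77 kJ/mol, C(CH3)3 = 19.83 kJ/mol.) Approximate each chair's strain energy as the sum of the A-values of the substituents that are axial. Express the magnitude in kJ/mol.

15.06 kJ/mol

C1 and C4 have opposite parity, so for the cis isomer the two substituents are one axial and one equatorial in each chair.
Chair I (nitro axial, tert-butyl equatorial): E = 4.77 kJ/mol.
Chair II (nitro equatorial, tert-butyl axial): E = 19.83 kJ/mol.
ΔE = 19.83 − 4.77 = 15.06 kJ/mol; chair I is more stable.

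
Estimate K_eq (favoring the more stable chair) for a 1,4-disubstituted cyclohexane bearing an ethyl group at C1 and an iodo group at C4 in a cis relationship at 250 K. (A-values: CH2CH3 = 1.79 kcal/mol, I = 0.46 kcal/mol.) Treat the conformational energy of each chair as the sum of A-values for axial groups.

K ≈ 14.5

C1 and C4 have opposite parity, so for the cis isomer the two substituents are one axial and one equatorial in each chair.
Chair I (ethyl axial, iodo equatorial): E = 1.79 kcal/mol; chair II (ethyl equatorial, iodo axial): E = 0.46 kcal/mol.
ΔG = 1.33 kcal/mol between the two chairs.
K = exp(ΔG/RT) with R = 1.987×10⁻³ kcal mol⁻¹ K⁻¹ and T = 250 K gives K ≈ 14.5.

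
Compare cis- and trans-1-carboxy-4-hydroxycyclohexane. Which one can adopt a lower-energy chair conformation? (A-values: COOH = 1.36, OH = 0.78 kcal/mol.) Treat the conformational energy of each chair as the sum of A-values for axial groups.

At 1,4 positions (parity opposite): cis → (a,e or e,a); trans → (e,e or a,a).
Best chair for cis: E = 0.78 kcal/mol; best chair for trans: E = 0.00 kcal/mol.
The trans isomer is lower by 0.78 kcal/mol.

trans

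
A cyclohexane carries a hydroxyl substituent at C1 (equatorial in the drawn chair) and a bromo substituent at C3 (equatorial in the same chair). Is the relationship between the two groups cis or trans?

cis

C1 and C3 have the same parity, so their axial bonds point in the same direction.
With same-parity carbons, two substituents on the same face are both axial or both equatorial; opposite faces give one of each.
Here the groups are equatorial/equatorial → same face → cis.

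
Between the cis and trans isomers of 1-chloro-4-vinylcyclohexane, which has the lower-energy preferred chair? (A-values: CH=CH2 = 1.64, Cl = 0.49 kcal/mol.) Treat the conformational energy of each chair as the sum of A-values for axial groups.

At 1,4 positions (parity opposite): cis → (a,e or e,a); trans → (e,e or a,a).
Best chair for cis: E = 0.49 kcal/mol; best chair for trans: E = 0.00 kcal/mol.
The trans isomer is lower by 0.49 kcal/mol.

trans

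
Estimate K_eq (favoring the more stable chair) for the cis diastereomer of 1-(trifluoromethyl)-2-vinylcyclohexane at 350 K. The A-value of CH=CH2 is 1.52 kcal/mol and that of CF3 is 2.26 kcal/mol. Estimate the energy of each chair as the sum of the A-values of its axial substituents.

C1 and C2 have opposite parity, so for the cis isomer the two substituents are one axial and one equatorial in each chair.
Chair I (vinyl axial, trifluoromethyl equatorial): E = 1.52 kcal/mol; chair II (vinyl equatorial, trifluoromethyl axial): E = 2.26 kcal/mol.
ΔG = 0.74 kcal/mol between the two chairs.
K = exp(ΔG/RT) with R = 1.987×10⁻³ kcal mol⁻¹ K⁻¹ and T = 350 K gives K ≈ 2.9.

K ≈ 2.90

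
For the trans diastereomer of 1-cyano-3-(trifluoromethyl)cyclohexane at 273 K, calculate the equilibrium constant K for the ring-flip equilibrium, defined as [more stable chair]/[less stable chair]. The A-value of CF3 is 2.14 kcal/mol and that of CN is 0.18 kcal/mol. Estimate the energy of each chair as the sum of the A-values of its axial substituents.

K ≈ 37.1

C1 and C3 have the same parity, so for the trans isomer the two substituents are one axial and one equatorial in each chair.
Chair I (trifluoromethyl axial, cyano equatorial): E = 2.14 kcal/mol; chair II (trifluoromethyl equatorial, cyano axial): E = 0.18 kcal/mol.
ΔG = 1.96 kcal/mol between the two chairs.
K = exp(ΔG/RT) with R = 1.987×10⁻³ kcal mol⁻¹ K⁻¹ and T = 273 K gives K ≈ 37.1.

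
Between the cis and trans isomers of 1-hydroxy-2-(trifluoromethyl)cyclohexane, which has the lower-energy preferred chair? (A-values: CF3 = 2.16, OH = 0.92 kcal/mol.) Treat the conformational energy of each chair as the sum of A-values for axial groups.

At 1,2 positions (parity opposite): cis → (a,e or e,a); trans → (e,e or a,a).
Best chair for cis: E = 0.92 kcal/mol; best chair for trans: E = 0.00 kcal/mol.
The trans isomer is lower by 0.92 kcal/mol.

trans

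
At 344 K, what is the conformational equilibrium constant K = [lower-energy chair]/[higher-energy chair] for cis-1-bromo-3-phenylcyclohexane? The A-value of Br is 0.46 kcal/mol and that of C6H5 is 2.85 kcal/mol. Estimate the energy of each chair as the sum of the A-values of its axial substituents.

K ≈ 127

C1 and C3 have the same parity, so for the cis isomer the two substituents are e,e in one chair and a,a in the other.
Chair I (bromo axial, phenyl axial): E = 3.31 kcal/mol; chair II (bromo equatorial, phenyl equatorial): E = 0.00 kcal/mol.
ΔG = 3.31 kcal/mol between the two chairs.
K = exp(ΔG/RT) with R = 1.987×10⁻³ kcal mol⁻¹ K⁻¹ and T = 344 K gives K ≈ 127.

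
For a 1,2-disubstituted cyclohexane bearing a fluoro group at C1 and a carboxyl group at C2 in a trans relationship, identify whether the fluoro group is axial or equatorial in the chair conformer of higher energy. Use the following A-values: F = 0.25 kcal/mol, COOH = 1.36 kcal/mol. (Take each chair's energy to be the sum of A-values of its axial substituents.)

C1 and C2 have opposite parity, so for the trans isomer the two substituents are e,e in one chair and a,a in the other.
Chair I (fluoro axial, carboxyl axial): E = 1.61 kcal/mol.
Chair II (fluoro equatorial, carboxyl equatorial): E = 0.00 kcal/mol.
Chair I is the less stable (higher-energy) conformer, and in that chair the fluoro group is axial.

axial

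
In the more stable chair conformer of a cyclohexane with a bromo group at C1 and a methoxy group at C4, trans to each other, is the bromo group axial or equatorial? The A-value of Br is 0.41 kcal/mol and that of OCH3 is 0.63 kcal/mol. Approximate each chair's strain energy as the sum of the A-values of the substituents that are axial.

C1 and C4 have opposite parity, so for the trans isomer the two substituents are e,e in one chair and a,a in the other.
Chair I (bromo axial, methoxy axial): E = 1.04 kcal/mol.
Chair II (bromo equatorial, methoxy equatorial): E = 0.00 kcal/mol.
Chair II is the more stable (lower-energy) conformer, and in that chair the bromo group is equatorial.

equatorial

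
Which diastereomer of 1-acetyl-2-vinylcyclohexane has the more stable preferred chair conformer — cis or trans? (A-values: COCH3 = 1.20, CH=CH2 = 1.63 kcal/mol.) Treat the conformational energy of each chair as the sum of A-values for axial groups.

trans

At 1,2 positions (parity opposite): cis → (a,e or e,a); trans → (e,e or a,a).
Best chair for cis: E = 1.20 kcal/mol; best chair for trans: E = 0.00 kcal/mol.
The trans isomer is lower by 1.20 kcal/mol.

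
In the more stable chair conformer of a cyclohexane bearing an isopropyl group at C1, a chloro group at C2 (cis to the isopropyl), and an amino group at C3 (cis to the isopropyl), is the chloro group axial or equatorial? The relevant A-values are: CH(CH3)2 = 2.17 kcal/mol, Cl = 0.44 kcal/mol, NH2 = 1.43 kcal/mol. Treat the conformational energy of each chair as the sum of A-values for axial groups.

Chair I (isopropyl axial, chloro equatorial, amino axial): E = 3.60 kcal/mol.
Chair II (isopropyl equatorial, chloro axial, amino equatorial): E = 0.44 kcal/mol.
Chair II is the more stable (lower-energy) conformer, and in that chair the chloro group is axial.

axial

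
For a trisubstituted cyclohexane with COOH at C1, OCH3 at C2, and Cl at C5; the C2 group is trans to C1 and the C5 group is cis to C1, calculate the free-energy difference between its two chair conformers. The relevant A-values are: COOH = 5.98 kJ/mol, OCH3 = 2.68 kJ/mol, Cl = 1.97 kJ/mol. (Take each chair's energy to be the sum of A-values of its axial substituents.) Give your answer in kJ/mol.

Chair I (carboxyl axial, methoxy axial, chloro axial): E = 10.63 kJ/mol.
Chair II (carboxyl equatorial, methoxy equatorial, chloro equatorial): E = 0.00 kJ/mol.
ΔE = 10.63 − 0.00 = 10.63 kJ/mol; chair II is more stable.

10.63 kJ/mol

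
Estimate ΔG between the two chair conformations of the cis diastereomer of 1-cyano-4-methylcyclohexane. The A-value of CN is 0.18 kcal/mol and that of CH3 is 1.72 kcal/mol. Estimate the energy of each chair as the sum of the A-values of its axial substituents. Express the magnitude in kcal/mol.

C1 and C4 have opposite parity, so for the cis isomer the two substituents are one axial and one equatorial in each chair.
Chair I (cyano axial, methyl equatorial): E = 0.18 kcal/mol.
Chair II (cyano equatorial, methyl axial): E = 1.72 kcal/mol.
ΔE = 1.72 − 0.18 = 1.54 kcal/mol; chair I is more stable.

1.54 kcal/mol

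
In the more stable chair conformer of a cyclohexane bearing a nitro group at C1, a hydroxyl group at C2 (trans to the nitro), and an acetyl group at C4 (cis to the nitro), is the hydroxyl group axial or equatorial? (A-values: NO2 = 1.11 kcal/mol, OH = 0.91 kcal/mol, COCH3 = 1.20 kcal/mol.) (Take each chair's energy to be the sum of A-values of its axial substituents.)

equatorial

Chair I (nitro axial, hydroxyl axial, acetyl equatorial): E = 2.02 kcal/mol.
Chair II (nitro equatorial, hydroxyl equatorial, acetyl axial): E = 1.20 kcal/mol.
Chair II is the more stable (lower-energy) conformer, and in that chair the hydroxyl group is equatorial.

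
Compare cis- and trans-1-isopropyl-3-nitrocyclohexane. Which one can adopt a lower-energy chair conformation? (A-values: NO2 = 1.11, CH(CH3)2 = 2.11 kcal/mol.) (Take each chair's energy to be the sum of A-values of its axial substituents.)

cis

At 1,3 positions (parity same): cis → (e,e or a,a); trans → (a,e or e,a).
Best chair for cis: E = 0.00 kcal/mol; best chair for trans: E = 1.11 kcal/mol.
The cis isomer is lower by 1.11 kcal/mol.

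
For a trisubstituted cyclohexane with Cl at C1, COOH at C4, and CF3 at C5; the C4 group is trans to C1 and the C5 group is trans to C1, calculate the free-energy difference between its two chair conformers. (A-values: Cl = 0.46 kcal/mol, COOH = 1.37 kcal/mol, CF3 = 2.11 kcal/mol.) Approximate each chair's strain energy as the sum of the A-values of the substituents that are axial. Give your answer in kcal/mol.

0.28 kcal/mol

Chair I (chloro axial, carboxyl axial, trifluoromethyl equatorial): E = 1.83 kcal/mol.
Chair II (chloro equatorial, carboxyl equatorial, trifluoromethyl axial): E = 2.11 kcal/mol.
ΔE = 2.11 − 1.83 = 0.28 kcal/mol; chair I is more stable.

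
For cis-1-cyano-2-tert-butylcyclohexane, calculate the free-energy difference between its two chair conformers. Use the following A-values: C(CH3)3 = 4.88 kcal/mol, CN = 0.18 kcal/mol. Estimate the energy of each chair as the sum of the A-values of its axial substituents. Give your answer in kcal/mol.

C1 and C2 have opposite parity, so for the cis isomer the two substituents are one axial and one equatorial in each chair.
Chair I (tert-butyl axial, cyano equatorial): E = 4.88 kcal/mol.
Chair II (tert-butyl equatorial, cyano axial): E = 0.18 kcal/mol.
ΔE = 4.88 − 0.18 = 4.70 kcal/mol; chair II is more stable.

4.70 kcal/mol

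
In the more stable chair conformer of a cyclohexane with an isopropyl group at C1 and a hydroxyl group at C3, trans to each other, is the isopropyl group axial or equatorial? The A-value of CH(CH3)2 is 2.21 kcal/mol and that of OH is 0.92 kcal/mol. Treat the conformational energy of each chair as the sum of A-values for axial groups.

C1 and C3 have the same parity, so for the trans isomer the two substituents are one axial and one equatorial in each chair.
Chair I (isopropyl axial, hydroxyl equatorial): E = 2.21 kcal/mol.
Chair II (isopropyl equatorial, hydroxyl axial): E = 0.92 kcal/mol.
Chair II is the more stable (lower-energy) conformer, and in that chair the isopropyl group is equatorial.

equatorial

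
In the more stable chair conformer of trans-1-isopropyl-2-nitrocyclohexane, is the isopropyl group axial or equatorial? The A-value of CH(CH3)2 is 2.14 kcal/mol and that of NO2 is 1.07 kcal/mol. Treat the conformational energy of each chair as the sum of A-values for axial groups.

equatorial

C1 and C2 have opposite parity, so for the trans isomer the two substituents are e,e in one chair and a,a in the other.
Chair I (isopropyl axial, nitro axial): E = 3.21 kcal/mol.
Chair II (isopropyl equatorial, nitro equatorial): E = 0.00 kcal/mol.
Chair II is the more stable (lower-energy) conformer, and in that chair the isopropyl group is equatorial.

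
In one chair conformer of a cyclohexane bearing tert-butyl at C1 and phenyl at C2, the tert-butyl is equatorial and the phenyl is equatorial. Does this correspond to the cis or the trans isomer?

trans

C1 and C2 have opposite parity, so their axial bonds point in opposite directions.
With opposite-parity carbons, two substituents on the same face are one axial and one equatorial; opposite faces give both axial or both equatorial.
Here the groups are equatorial/equatorial → opposite face → trans.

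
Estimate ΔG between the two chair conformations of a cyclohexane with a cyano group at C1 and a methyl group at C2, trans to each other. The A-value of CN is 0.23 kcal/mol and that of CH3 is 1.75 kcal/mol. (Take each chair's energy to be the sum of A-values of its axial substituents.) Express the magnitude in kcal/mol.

1.98 kcal/mol

C1 and C2 have opposite parity, so for the trans isomer the two substituents are e,e in one chair and a,a in the other.
Chair I (cyano axial, methyl axial): E = 1.98 kcal/mol.
Chair II (cyano equatorial, methyl equatorial): E = 0.00 kcal/mol.
ΔE = 1.98 − 0.00 = 1.98 kcal/mol; chair II is more stable.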